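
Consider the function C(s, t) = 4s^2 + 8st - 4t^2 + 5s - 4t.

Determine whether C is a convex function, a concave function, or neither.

neither

C is quadratic, so its Hessian is the constant matrix H = [[8, 8], [8, -8]].
det(H) = -128, tr(H) = 0.
det(H) < 0, so H is indefinite: neither convex nor concave.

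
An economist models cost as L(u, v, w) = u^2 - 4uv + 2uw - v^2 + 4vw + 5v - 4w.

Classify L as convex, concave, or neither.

neither

L is quadratic, so its Hessian is the constant matrix H = [[2, -4, 2], [-4, -2, 4], [2, 4, 0]].
Leading principal minors: 2, -20, -88.
Neither pattern holds ⇒ H is indefinite ⇒ neither convex nor concave.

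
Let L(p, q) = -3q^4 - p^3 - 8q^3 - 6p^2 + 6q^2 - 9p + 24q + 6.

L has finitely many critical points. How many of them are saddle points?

L separates as a function of p plus a function of q, so ∇L=0 decouples.
∂L/∂p = -3(p + 1)(p + 3) = 0 at p ∈ {-3, -1}; ∂L/∂q = -12(q - 1)(q + 1)(q + 2) = 0 at q ∈ {-2, -1, 1}.
The Hessian is diagonal: diag(L_pp, L_qq). Second derivatives: L_pp(-3)=6, L_pp(-1)=-6; L_qq(-2)=-36, L_qq(-1)=24, L_qq(1)=-72.
Saddle points occur where the two diagonal entries have opposite signs: (-3, -2), (-3, 1), (-1, -1). Count: 3.

3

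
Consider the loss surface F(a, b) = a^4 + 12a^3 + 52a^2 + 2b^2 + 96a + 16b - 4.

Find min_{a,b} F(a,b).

-100

F(a,b) separates as P(a) + Q(b) − 4, so its minimum is min P + min Q − 4.
P'(a) = 4(a + 2)(a + 3)(a + 4) vanishes at a ∈ {-4, -3, -2}; Q'(b) = 4b + 16 vanishes at b ∈ {-4}.
Local minima of P (where P''>0): P(-4)=-64, P(-2)=-64. Local minima of Q: Q(-4)=-32.
So the global minimum of F is P(-4) + Q(-4) − 4 = -64 − 32 − 4 = -100, attained at (-4, -4).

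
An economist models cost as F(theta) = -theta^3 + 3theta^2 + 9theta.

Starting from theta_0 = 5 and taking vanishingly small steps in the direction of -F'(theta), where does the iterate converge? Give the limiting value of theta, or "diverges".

diverges

F'(theta) = -3(theta - 3)(theta + 1), so F'(5) = -36.
Gradient descent moves in the -F' direction, i.e. theta is increasing.
There is no critical point above theta=5, and F' keeps the same sign, so the iterate runs off to +∞.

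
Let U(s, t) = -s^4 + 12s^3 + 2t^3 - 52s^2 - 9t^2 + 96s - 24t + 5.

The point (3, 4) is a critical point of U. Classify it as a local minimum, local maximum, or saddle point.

The mixed partial ∂²U/∂s∂t is 0, so the Hessian at any point is diag(U_ss, U_tt) = diag(4(-3s^2 + 18s - 26), 6(2t - 3)).
At (3, 4): H = diag(4, 30).
Both eigenvalues are positive, so H is positive definite: a local minimum.

local minimum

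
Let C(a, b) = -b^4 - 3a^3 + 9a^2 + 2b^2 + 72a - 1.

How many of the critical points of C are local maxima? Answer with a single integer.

2

C separates as a function of a plus a function of b, so ∇C=0 decouples.
∂C/∂a = -9(a - 4)(a + 2) = 0 at a ∈ {-2, 4}; ∂C/∂b = -4b(b - 1)(b + 1) = 0 at b ∈ {-1, 0, 1}.
The Hessian is diagonal: diag(C_aa, C_bb). Second derivatives: C_aa(-2)=54, C_aa(4)=-54; C_bb(-1)=-8, C_bb(0)=4, C_bb(1)=-8.
Local maxima occur where both diagonal entries negative: (4, -1), (4, 1). Count: 2.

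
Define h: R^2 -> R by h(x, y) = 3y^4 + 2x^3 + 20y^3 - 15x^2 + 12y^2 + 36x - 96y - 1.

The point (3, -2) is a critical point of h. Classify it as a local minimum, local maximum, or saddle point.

The mixed partial ∂²h/∂x∂y is 0, so the Hessian at any point is diag(h_xx, h_yy) = diag(6(2x - 5), 12(3y^2 + 10y + 2)).
At (3, -2): H = diag(6, -72).
The eigenvalues have opposite signs, so H is indefinite: a saddle point.

saddle point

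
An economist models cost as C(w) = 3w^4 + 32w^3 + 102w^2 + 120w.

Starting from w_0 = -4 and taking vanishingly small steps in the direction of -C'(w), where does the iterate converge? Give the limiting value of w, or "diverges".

C'(w) = 12(w + 1)(w + 2)(w + 5), so C'(-4) = 72.
Gradient descent moves in the -C' direction, i.e. w is decreasing.
The nearest critical point in that direction is w = -5, where C'' = 144 > 0 (a local minimum). The iterate converges there.

-5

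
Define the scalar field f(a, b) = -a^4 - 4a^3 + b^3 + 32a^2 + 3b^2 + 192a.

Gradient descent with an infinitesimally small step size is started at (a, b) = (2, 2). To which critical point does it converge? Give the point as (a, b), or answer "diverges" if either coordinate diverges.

(-3, 0)

f is separable, so gradient descent decouples: a follows -∂f/∂a, b follows -∂f/∂b.
∂f/∂a = -4(a - 4)(a + 3)(a + 4); at a=2 this is 240, so a decreases.
∂f/∂b = 3b(b + 2); at b=2 this is 24, so b decreases.
a converges to its nearest critical value -3 (a local min of the a-part); b converges to 0. The iterate converges to (-3, 0).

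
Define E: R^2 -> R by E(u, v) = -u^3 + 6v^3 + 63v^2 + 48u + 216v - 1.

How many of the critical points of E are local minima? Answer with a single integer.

E separates as a function of u plus a function of v, so ∇E=0 decouples.
∂E/∂u = -3(u - 4)(u + 4) = 0 at u ∈ {-4, 4}; ∂E/∂v = 18(v + 3)(v + 4) = 0 at v ∈ {-4, -3}.
The Hessian is diagonal: diag(E_uu, E_vv). Second derivatives: E_uu(-4)=24, E_uu(4)=-24; E_vv(-4)=-18, E_vv(-3)=18.
Local minima occur where both diagonal entries positive: (-4, -3). Count: 1.

1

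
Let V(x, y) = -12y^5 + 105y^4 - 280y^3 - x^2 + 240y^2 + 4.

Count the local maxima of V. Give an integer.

V separates as a function of x plus a function of y, so ∇V=0 decouples.
∂V/∂x = -2x = 0 at x ∈ {0}; ∂V/∂y = -60y(y - 4)(y - 2)(y - 1) = 0 at y ∈ {0, 1, 2, 4}.
The Hessian is diagonal: diag(V_xx, V_yy). Second derivatives: V_xx(0)=-2; V_yy(0)=480, V_yy(1)=-180, V_yy(2)=240, V_yy(4)=-1440.
Local maxima occur where both diagonal entries negative: (0, 1), (0, 4). Count: 2.

2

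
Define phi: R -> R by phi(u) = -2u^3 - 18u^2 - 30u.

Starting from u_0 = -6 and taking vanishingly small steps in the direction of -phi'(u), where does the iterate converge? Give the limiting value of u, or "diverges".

-5

phi'(u) = -6(u + 1)(u + 5), so phi'(-6) = -30.
Gradient descent moves in the -phi' direction, i.e. u is increasing.
The nearest critical point in that direction is u = -5, where phi'' = 24 > 0 (a local minimum). The iterate converges there.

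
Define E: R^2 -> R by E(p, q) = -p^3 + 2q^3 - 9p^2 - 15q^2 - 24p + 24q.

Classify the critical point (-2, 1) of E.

local maximum

The mixed partial ∂²E/∂p∂q is 0, so the Hessian at any point is diag(E_pp, E_qq) = diag(-6(p + 3), 6(2q - 5)).
At (-2, 1): H = diag(-6, -18).
Both eigenvalues are negative, so H is negative definite: a local maximum.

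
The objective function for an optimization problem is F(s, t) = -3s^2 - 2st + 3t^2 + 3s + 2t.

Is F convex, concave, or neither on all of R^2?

neither

F is quadratic, so its Hessian is the constant matrix H = [[-6, -2], [-2, 6]].
det(H) = -40, tr(H) = 0.
det(H) < 0, so H is indefinite: neither convex nor concave.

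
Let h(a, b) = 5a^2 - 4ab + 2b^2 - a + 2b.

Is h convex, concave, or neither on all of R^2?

convex

h is quadratic, so its Hessian is the constant matrix H = [[10, -4], [-4, 4]].
det(H) = 24, tr(H) = 14.
det(H) > 0 and tr(H) > 0, so H is positive definite everywhere: convex.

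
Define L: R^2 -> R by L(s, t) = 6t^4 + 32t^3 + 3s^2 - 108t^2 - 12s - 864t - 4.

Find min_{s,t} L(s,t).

-2230

L(s,t) separates as P(s) + Q(t) − 4, so its minimum is min P + min Q − 4.
P'(s) = 6s - 12 vanishes at s ∈ {2}; Q'(t) = 24(t - 3)(t + 3)(t + 4) vanishes at t ∈ {-4, -3, 3}.
Local minima of P (where P''>0): P(2)=-12. Local minima of Q: Q(-4)=1216, Q(3)=-2214.
So the global minimum of L is P(2) + Q(3) − 4 = -12 − 2214 − 4 = -2230, attained at (2, 3).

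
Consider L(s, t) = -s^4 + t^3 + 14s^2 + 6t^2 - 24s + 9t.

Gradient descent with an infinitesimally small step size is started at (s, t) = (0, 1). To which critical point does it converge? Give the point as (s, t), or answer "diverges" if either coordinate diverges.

L is separable, so gradient descent decouples: s follows -∂L/∂s, t follows -∂L/∂t.
∂L/∂s = -4(s - 2)(s - 1)(s + 3); at s=0 this is -24, so s increases.
∂L/∂t = 3(t + 1)(t + 3); at t=1 this is 24, so t decreases.
s converges to its nearest critical value 1 (a local min of the s-part); t converges to -1. The iterate converges to (1, -1).

(1, -1)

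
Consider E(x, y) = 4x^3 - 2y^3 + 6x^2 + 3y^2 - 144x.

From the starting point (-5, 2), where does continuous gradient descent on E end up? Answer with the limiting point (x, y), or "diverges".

diverges

E is separable, so gradient descent decouples: x follows -∂E/∂x, y follows -∂E/∂y.
∂E/∂x = 12(x - 3)(x + 4); at x=-5 this is 96, so x decreases.
∂E/∂y = -6y(y - 1); at y=2 this is -12, so y increases.
The x-coordinate has no critical point in that direction and runs off to infinity.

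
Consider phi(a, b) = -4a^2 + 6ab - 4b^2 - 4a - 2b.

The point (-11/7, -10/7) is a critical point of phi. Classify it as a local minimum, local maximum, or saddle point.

local maximum

The Hessian of phi is constant: H = [[-8, 6], [6, -8]].
det(H) = (-8)·(-8) − 6² = 28.
det(H) > 0 and tr(H) = -16 < 0, so H is negative definite and the point is a local maximum.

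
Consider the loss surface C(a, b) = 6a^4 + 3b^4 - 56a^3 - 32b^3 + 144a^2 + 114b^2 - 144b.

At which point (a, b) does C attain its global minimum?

C(a,b) separates as P(a) + Q(b), so its minimum is min P + min Q.
P'(a) = 24a(a - 4)(a - 3) vanishes at a ∈ {0, 3, 4}; Q'(b) = 12(b - 4)(b - 3)(b - 1) vanishes at b ∈ {1, 3, 4}.
Local minima of P (where P''>0): P(0)=0, P(4)=256. Local minima of Q: Q(1)=-59, Q(4)=-32.
So the global minimum of C is P(0) + Q(1) = 0 − 59 = -59, attained at (0, 1).

(0, 1)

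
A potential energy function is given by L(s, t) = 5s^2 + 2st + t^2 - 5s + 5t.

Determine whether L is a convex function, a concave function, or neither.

convex

L is quadratic, so its Hessian is the constant matrix H = [[10, 2], [2, 2]].
det(H) = 16, tr(H) = 12.
det(H) > 0 and tr(H) > 0, so H is positive definite everywhere: convex.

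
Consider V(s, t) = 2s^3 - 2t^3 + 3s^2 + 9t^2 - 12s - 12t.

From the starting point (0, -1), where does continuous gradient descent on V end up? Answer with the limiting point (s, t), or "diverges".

V is separable, so gradient descent decouples: s follows -∂V/∂s, t follows -∂V/∂t.
∂V/∂s = 6(s - 1)(s + 2); at s=0 this is -12, so s increases.
∂V/∂t = -6(t - 2)(t - 1); at t=-1 this is -36, so t increases.
s converges to its nearest critical value 1 (a local min of the s-part); t converges to 1. The iterate converges to (1, 1).

(1, 1)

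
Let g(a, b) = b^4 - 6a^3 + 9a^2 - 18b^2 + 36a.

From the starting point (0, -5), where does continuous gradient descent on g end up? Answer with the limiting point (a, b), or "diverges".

(-1, -3)

g is separable, so gradient descent decouples: a follows -∂g/∂a, b follows -∂g/∂b.
∂g/∂a = -18(a - 2)(a + 1); at a=0 this is 36, so a decreases.
∂g/∂b = 4b(b - 3)(b + 3); at b=-5 this is -320, so b increases.
a converges to its nearest critical value -1 (a local min of the a-part); b converges to -3. The iterate converges to (-1, -3).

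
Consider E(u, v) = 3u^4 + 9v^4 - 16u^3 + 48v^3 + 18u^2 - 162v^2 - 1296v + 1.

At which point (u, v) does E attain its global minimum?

E(u,v) separates as P(u) + Q(v) + 1, so its minimum is min P + min Q + 1.
P'(u) = 12u(u - 3)(u - 1) vanishes at u ∈ {0, 1, 3}; Q'(v) = 36(v - 3)(v + 3)(v + 4) vanishes at v ∈ {-4, -3, 3}.
Local minima of P (where P''>0): P(0)=0, P(3)=-27. Local minima of Q: Q(-4)=1824, Q(3)=-3321.
So the global minimum of E is P(3) + Q(3) + 1 = -27 − 3321 + 1 = -3347, attained at (3, 3).

(3, 3)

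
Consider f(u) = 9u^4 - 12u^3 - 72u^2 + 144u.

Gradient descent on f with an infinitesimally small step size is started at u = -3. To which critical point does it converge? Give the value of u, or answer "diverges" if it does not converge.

f'(u) = 36(u - 2)(u - 1)(u + 2), so f'(-3) = -720.
Gradient descent moves in the -f' direction, i.e. u is increasing.
The nearest critical point in that direction is u = -2, where f'' = 432 > 0 (a local minimum). The iterate converges there.

-2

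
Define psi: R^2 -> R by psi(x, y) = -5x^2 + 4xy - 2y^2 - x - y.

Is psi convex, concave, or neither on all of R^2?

psi is quadratic, so its Hessian is the constant matrix H = [[-10, 4], [4, -4]].
det(H) = 24, tr(H) = -14.
det(H) > 0 and tr(H) < 0, so H is negative definite everywhere: concave.

concave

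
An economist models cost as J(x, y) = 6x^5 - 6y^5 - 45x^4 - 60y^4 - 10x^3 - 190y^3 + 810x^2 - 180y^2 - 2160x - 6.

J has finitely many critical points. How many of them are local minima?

J separates as a function of x plus a function of y, so ∇J=0 decouples.
∂J/∂x = 30(x - 4)(x - 3)(x - 2)(x + 3) = 0 at x ∈ {-3, 2, 3, 4}; ∂J/∂y = -30y(y + 1)(y + 3)(y + 4) = 0 at y ∈ {-4, -3, -1, 0}.
The Hessian is diagonal: diag(J_xx, J_yy). Second derivatives: J_xx(-3)=-6300, J_xx(2)=300, J_xx(3)=-180, J_xx(4)=420; J_yy(-4)=360, J_yy(-3)=-180, J_yy(-1)=180, J_yy(0)=-360.
Local minima occur where both diagonal entries positive: (2, -4), (2, -1), (4, -4), (4, -1). Count: 4.

4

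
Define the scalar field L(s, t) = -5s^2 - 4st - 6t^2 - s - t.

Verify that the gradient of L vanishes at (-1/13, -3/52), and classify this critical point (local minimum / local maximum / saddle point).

local maximum

∇L = (-10s - 4t - 1, -4s - 12t - 1); substituting (-1/13, -3/52) gives ∇L = (0, 0), so (-1/13, -3/52) is indeed a critical point.
The Hessian of L is constant: H = [[-10, -4], [-4, -12]].
det(H) = (-10)·(-12) − (-4)² = 104.
det(H) > 0 and tr(H) = -22 < 0, so H is negative definite and the point is a local maximum.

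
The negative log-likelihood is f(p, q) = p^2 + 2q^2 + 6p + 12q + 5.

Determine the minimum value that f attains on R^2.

f(p,q) separates as A(p) + B(q) + 5, so its minimum is min A + min B + 5.
A'(p) = 2p + 6 vanishes at p ∈ {-3}; B'(q) = 4q + 12 vanishes at q ∈ {-3}.
Local minima of A (where A''>0): A(-3)=-9. Local minima of B: B(-3)=-18.
So the global minimum of f is A(-3) + B(-3) + 5 = -9 − 18 + 5 = -22, attained at (-3, -3).

-22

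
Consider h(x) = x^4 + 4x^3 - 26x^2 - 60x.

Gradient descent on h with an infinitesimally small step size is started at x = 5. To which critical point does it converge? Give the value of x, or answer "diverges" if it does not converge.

3

h'(x) = 4(x - 3)(x + 1)(x + 5), so h'(5) = 480.
Gradient descent moves in the -h' direction, i.e. x is decreasing.
The nearest critical point in that direction is x = 3, where h'' = 128 > 0 (a local minimum). The iterate converges there.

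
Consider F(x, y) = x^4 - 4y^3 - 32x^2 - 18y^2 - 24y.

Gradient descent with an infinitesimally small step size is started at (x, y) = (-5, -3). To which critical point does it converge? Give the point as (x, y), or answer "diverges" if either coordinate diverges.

(-4, -2)

F is separable, so gradient descent decouples: x follows -∂F/∂x, y follows -∂F/∂y.
∂F/∂x = 4x(x - 4)(x + 4); at x=-5 this is -180, so x increases.
∂F/∂y = -12(y + 1)(y + 2); at y=-3 this is -24, so y increases.
x converges to its nearest critical value -4 (a local min of the x-part); y converges to -2. The iterate converges to (-4, -2).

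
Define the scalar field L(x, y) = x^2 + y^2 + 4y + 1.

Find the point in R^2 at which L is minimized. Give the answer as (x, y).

(0, -2)

L(x,y) separates as P(x) + Q(y) + 1, so its minimum is min P + min Q + 1.
P'(x) = 2x vanishes at x ∈ {0}; Q'(y) = 2y + 4 vanishes at y ∈ {-2}.
Local minima of P (where P''>0): P(0)=0. Local minima of Q: Q(-2)=-4.
So the global minimum of L is P(0) + Q(-2) + 1 = 0 − 4 + 1 = -3, attained at (0, -2).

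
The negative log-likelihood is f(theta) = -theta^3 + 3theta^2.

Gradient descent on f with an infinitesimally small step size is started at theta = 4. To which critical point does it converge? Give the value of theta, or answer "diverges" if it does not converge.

f'(theta) = -3theta(theta - 2), so f'(4) = -24.
Gradient descent moves in the -f' direction, i.e. theta is increasing.
There is no critical point above theta=4, and f' keeps the same sign, so the iterate runs off to +∞.

diverges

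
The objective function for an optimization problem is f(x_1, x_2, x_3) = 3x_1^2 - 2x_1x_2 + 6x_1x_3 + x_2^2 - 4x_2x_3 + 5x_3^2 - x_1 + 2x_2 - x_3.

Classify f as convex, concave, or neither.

f is quadratic, so its Hessian is the constant matrix H = [[6, -2, 6], [-2, 2, -4], [6, -4, 10]].
Leading principal minors: 6, 8, 8.
All positive ⇒ H ≻ 0 ⇒ convex.

convex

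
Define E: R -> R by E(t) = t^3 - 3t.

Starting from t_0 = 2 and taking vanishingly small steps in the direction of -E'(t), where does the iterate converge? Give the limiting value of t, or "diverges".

1

E'(t) = 3(t - 1)(t + 1), so E'(2) = 9.
Gradient descent moves in the -E' direction, i.e. t is decreasing.
The nearest critical point in that direction is t = 1, where E'' = 6 > 0 (a local minimum). The iterate converges there.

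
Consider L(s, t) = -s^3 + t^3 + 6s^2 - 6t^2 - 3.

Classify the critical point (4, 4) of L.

The mixed partial ∂²L/∂s∂t is 0, so the Hessian at any point is diag(L_ss, L_tt) = diag(6(-s + 2), 6(t - 2)).
At (4, 4): H = diag(-12, 12).
The eigenvalues have opposite signs, so H is indefinite: a saddle point.

saddle point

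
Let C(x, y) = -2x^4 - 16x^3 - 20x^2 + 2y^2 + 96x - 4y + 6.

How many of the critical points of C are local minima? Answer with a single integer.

1

C separates as a function of x plus a function of y, so ∇C=0 decouples.
∂C/∂x = -8(x - 1)(x + 3)(x + 4) = 0 at x ∈ {-4, -3, 1}; ∂C/∂y = 4(y - 1) = 0 at y ∈ {1}.
The Hessian is diagonal: diag(C_xx, C_yy). Second derivatives: C_xx(-4)=-40, C_xx(-3)=32, C_xx(1)=-160; C_yy(1)=4.
Local minima occur where both diagonal entries positive: (-3, 1). Count: 1.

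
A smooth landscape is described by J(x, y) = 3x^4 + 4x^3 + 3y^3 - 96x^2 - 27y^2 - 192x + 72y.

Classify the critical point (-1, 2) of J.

The mixed partial ∂²J/∂x∂y is 0, so the Hessian at any point is diag(J_xx, J_yy) = diag(12(3x^2 + 2x - 16), 18(y - 3)).
At (-1, 2): H = diag(-180, -18).
Both eigenvalues are negative, so H is negative definite: a local maximum.

local maximum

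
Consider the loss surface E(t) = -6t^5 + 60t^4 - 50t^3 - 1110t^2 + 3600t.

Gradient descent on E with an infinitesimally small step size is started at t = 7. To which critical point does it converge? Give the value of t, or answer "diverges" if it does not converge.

E'(t) = -30(t - 5)(t - 4)(t - 2)(t + 3), so E'(7) = -9000.
Gradient descent moves in the -E' direction, i.e. t is increasing.
There is no critical point above t=7, and E' keeps the same sign, so the iterate runs off to +∞.

diverges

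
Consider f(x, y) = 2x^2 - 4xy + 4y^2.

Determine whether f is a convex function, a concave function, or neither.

convex

f is quadratic, so its Hessian is the constant matrix H = [[4, -4], [-4, 8]].
det(H) = 16, tr(H) = 12.
det(H) > 0 and tr(H) > 0, so H is positive definite everywhere: convex.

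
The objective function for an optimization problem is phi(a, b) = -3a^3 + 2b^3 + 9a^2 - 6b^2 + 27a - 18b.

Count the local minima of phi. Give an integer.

1

phi separates as a function of a plus a function of b, so ∇phi=0 decouples.
∂phi/∂a = -9(a - 3)(a + 1) = 0 at a ∈ {-1, 3}; ∂phi/∂b = 6(b - 3)(b + 1) = 0 at b ∈ {-1, 3}.
The Hessian is diagonal: diag(phi_aa, phi_bb). Second derivatives: phi_aa(-1)=36, phi_aa(3)=-36; phi_bb(-1)=-24, phi_bb(3)=24.
Local minima occur where both diagonal entries positive: (-1, 3). Count: 1.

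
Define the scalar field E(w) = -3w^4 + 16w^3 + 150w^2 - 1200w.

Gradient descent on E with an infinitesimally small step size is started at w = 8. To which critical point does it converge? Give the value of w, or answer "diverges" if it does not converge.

diverges

E'(w) = -12(w - 5)(w - 4)(w + 5), so E'(8) = -1872.
Gradient descent moves in the -E' direction, i.e. w is increasing.
There is no critical point above w=8, and E' keeps the same sign, so the iterate runs off to +∞.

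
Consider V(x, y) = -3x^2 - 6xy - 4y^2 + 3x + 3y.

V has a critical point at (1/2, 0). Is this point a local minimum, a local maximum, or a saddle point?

The Hessian of V is constant: H = [[-6, -6], [-6, -8]].
det(H) = (-6)·(-8) − (-6)² = 12.
det(H) > 0 and tr(H) = -14 < 0, so H is negative definite and the point is a local maximum.

local maximum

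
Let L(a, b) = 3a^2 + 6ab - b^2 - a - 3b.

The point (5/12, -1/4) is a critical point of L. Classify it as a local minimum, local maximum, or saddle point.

saddle point

The Hessian of L is constant: H = [[6, 6], [6, -2]].
det(H) = 6·(-2) − 6² = -48.
Since det(H) < 0, H is indefinite and the critical point is a saddle point.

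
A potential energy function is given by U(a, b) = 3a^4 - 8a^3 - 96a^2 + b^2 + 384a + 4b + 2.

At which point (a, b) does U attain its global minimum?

U(a,b) separates as P(a) + Q(b) + 2, so its minimum is min P + min Q + 2.
P'(a) = 12(a - 4)(a - 2)(a + 4) vanishes at a ∈ {-4, 2, 4}; Q'(b) = 2b + 4 vanishes at b ∈ {-2}.
Local minima of P (where P''>0): P(-4)=-1792, P(4)=256. Local minima of Q: Q(-2)=-4.
So the global minimum of U is P(-4) + Q(-2) + 2 = -1792 − 4 + 2 = -1794, attained at (-4, -2).

(-4, -2)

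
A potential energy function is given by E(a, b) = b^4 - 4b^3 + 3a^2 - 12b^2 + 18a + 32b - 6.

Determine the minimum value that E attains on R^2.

E(a,b) separates as P(a) + Q(b) − 6, so its minimum is min P + min Q − 6.
P'(a) = 6a + 18 vanishes at a ∈ {-3}; Q'(b) = 4(b - 4)(b - 1)(b + 2) vanishes at b ∈ {-2, 1, 4}.
Local minima of P (where P''>0): P(-3)=-27. Local minima of Q: Q(-2)=-64, Q(4)=-64.
So the global minimum of E is P(-3) + Q(-2) − 6 = -27 − 64 − 6 = -97, attained at (-3, -2).

-97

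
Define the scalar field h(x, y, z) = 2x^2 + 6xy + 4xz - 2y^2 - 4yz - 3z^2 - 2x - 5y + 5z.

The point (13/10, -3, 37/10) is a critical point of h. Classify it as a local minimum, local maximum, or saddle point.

The Hessian is constant: H = [[4, 6, 4], [6, -4, -4], [4, -4, -6]].
Leading principal minors: Δ₁ = 4, Δ₂ = -52, Δ₃ = 120.
The minors fit neither the all-positive nor the alternating-sign pattern, so H is indefinite: a saddle point.

saddle point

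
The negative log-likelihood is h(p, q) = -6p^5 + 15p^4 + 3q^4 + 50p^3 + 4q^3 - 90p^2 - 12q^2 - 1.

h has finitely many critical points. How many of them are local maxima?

h separates as a function of p plus a function of q, so ∇h=0 decouples.
∂h/∂p = -30p(p - 3)(p - 1)(p + 2) = 0 at p ∈ {-2, 0, 1, 3}; ∂h/∂q = 12q(q - 1)(q + 2) = 0 at q ∈ {-2, 0, 1}.
The Hessian is diagonal: diag(h_pp, h_qq). Second derivatives: h_pp(-2)=900, h_pp(0)=-180, h_pp(1)=180, h_pp(3)=-900; h_qq(-2)=72, h_qq(0)=-24, h_qq(1)=36.
Local maxima occur where both diagonal entries negative: (0, 0), (3, 0). Count: 2.

2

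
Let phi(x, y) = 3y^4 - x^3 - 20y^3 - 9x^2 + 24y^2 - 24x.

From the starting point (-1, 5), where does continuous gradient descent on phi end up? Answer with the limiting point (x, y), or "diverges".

phi is separable, so gradient descent decouples: x follows -∂phi/∂x, y follows -∂phi/∂y.
∂phi/∂x = -3(x + 2)(x + 4); at x=-1 this is -9, so x increases.
∂phi/∂y = 12y(y - 4)(y - 1); at y=5 this is 240, so y decreases.
The x-coordinate has no critical point in that direction and runs off to infinity.

diverges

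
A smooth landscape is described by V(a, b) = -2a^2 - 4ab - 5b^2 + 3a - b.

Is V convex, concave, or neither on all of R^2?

concave

V is quadratic, so its Hessian is the constant matrix H = [[-4, -4], [-4, -10]].
det(H) = 24, tr(H) = -14.
det(H) > 0 and tr(H) < 0, so H is negative definite everywhere: concave.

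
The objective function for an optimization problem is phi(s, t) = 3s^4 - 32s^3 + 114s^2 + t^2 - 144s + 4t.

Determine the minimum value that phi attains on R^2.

phi(s,t) separates as P(s) + Q(t), so its minimum is min P + min Q.
P'(s) = 12(s - 4)(s - 3)(s - 1) vanishes at s ∈ {1, 3, 4}; Q'(t) = 2(t + 2) vanishes at t ∈ {-2}.
Local minima of P (where P''>0): P(1)=-59, P(4)=-32. Local minima of Q: Q(-2)=-4.
So the global minimum of phi is P(1) + Q(-2) = -59 − 4 = -63, attained at (1, -2).

-63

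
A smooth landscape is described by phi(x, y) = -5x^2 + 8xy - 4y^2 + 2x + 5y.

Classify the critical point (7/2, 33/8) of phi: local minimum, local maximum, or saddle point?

local maximum

The Hessian of phi is constant: H = [[-10, 8], [8, -8]].
det(H) = (-10)·(-8) − 8² = 16.
det(H) > 0 and tr(H) = -18 < 0, so H is negative definite and the point is a local maximum.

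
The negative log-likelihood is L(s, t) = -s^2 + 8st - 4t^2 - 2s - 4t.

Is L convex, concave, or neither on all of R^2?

L is quadratic, so its Hessian is the constant matrix H = [[-2, 8], [8, -8]].
det(H) = -48, tr(H) = -10.
det(H) < 0, so H is indefinite: neither convex nor concave.

neither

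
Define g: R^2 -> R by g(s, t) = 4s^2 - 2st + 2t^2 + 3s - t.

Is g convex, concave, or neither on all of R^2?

g is quadratic, so its Hessian is the constant matrix H = [[8, -2], [-2, 4]].
det(H) = 28, tr(H) = 12.
det(H) > 0 and tr(H) > 0, so H is positive definite everywhere: convex.

convex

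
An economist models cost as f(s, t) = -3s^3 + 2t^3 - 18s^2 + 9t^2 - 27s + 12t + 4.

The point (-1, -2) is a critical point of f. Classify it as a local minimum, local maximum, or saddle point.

The mixed partial ∂²f/∂s∂t is 0, so the Hessian at any point is diag(f_ss, f_tt) = diag(-18(s + 2), 6(2t + 3)).
At (-1, -2): H = diag(-18, -6).
Both eigenvalues are negative, so H is negative definite: a local maximum.

local maximum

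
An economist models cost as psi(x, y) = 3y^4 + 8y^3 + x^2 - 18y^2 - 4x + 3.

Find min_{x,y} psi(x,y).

-136

psi(x,y) separates as P(x) + Q(y) + 3, so its minimum is min P + min Q + 3.
P'(x) = 2x - 4 vanishes at x ∈ {2}; Q'(y) = 12y(y - 1)(y + 3) vanishes at y ∈ {-3, 0, 1}.
Local minima of P (where P''>0): P(2)=-4. Local minima of Q: Q(-3)=-135, Q(1)=-7.
So the global minimum of psi is P(2) + Q(-3) + 3 = -4 − 135 + 3 = -136, attained at (2, -3).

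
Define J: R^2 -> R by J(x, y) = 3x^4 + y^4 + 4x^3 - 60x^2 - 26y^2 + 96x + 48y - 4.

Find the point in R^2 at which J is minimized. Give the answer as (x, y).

J(x,y) separates as P(x) + Q(y) − 4, so its minimum is min P + min Q − 4.
P'(x) = 12(x - 2)(x - 1)(x + 4) vanishes at x ∈ {-4, 1, 2}; Q'(y) = 4(y - 3)(y - 1)(y + 4) vanishes at y ∈ {-4, 1, 3}.
Local minima of P (where P''>0): P(-4)=-832, P(2)=32. Local minima of Q: Q(-4)=-352, Q(3)=-9.
So the global minimum of J is P(-4) + Q(-4) − 4 = -832 − 352 − 4 = -1188, attained at (-4, -4).

(-4, -4)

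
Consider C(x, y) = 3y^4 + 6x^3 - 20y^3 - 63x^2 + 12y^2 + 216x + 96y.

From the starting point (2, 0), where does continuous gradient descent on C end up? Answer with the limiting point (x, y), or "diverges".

diverges

C is separable, so gradient descent decouples: x follows -∂C/∂x, y follows -∂C/∂y.
∂C/∂x = 18(x - 4)(x - 3); at x=2 this is 36, so x decreases.
∂C/∂y = 12(y - 4)(y - 2)(y + 1); at y=0 this is 96, so y decreases.
The x-coordinate has no critical point in that direction and runs off to infinity.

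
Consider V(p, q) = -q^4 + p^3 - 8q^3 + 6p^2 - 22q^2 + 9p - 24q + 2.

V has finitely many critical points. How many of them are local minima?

V separates as a function of p plus a function of q, so ∇V=0 decouples.
∂V/∂p = 3(p + 1)(p + 3) = 0 at p ∈ {-3, -1}; ∂V/∂q = -4(q + 1)(q + 2)(q + 3) = 0 at q ∈ {-3, -2, -1}.
The Hessian is diagonal: diag(V_pp, V_qq). Second derivatives: V_pp(-3)=-6, V_pp(-1)=6; V_qq(-3)=-8, V_qq(-2)=4, V_qq(-1)=-8.
Local minima occur where both diagonal entries positive: (-1, -2). Count: 1.

1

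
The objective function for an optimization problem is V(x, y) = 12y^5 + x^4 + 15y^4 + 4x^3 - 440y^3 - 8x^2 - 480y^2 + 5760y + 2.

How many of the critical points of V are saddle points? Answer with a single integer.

6

V separates as a function of x plus a function of y, so ∇V=0 decouples.
∂V/∂x = 4x(x - 1)(x + 4) = 0 at x ∈ {-4, 0, 1}; ∂V/∂y = 60(y - 4)(y - 2)(y + 3)(y + 4) = 0 at y ∈ {-4, -3, 2, 4}.
The Hessian is diagonal: diag(V_xx, V_yy). Second derivatives: V_xx(-4)=80, V_xx(0)=-16, V_xx(1)=20; V_yy(-4)=-2880, V_yy(-3)=2100, V_yy(2)=-3600, V_yy(4)=6720.
Saddle points occur where the two diagonal entries have opposite signs: (-4, -4), (-4, 2), (0, -3), (0, 4), (1, -4), (1, 2). Count: 6.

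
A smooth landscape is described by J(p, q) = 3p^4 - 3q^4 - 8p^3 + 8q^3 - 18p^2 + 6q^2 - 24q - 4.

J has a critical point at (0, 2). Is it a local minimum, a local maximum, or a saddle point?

The mixed partial ∂²J/∂p∂q is 0, so the Hessian at any point is diag(J_pp, J_qq) = diag(12(3p^2 - 4p - 3), 12(-3q^2 + 4q + 1)).
At (0, 2): H = diag(-36, -36).
Both eigenvalues are negative, so H is negative definite: a local maximum.

local maximum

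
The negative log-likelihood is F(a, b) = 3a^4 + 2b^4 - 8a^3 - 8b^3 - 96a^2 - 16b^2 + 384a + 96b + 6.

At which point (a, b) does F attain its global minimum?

(-4, -2)

F(a,b) separates as P(a) + Q(b) + 6, so its minimum is min P + min Q + 6.
P'(a) = 12(a - 4)(a - 2)(a + 4) vanishes at a ∈ {-4, 2, 4}; Q'(b) = 8(b - 3)(b - 2)(b + 2) vanishes at b ∈ {-2, 2, 3}.
Local minima of P (where P''>0): P(-4)=-1792, P(4)=256. Local minima of Q: Q(-2)=-160, Q(3)=90.
So the global minimum of F is P(-4) + Q(-2) + 6 = -1792 − 160 + 6 = -1946, attained at (-4, -2).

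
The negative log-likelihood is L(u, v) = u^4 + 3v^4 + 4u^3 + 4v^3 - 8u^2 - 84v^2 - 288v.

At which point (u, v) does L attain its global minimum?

(-4, 4)

L(u,v) separates as P(u) + Q(v), so its minimum is min P + min Q.
P'(u) = 4u(u - 1)(u + 4) vanishes at u ∈ {-4, 0, 1}; Q'(v) = 12(v - 4)(v + 2)(v + 3) vanishes at v ∈ {-3, -2, 4}.
Local minima of P (where P''>0): P(-4)=-128, P(1)=-3. Local minima of Q: Q(-3)=243, Q(4)=-1472.
So the global minimum of L is P(-4) + Q(4) = -128 − 1472 = -1600, attained at (-4, 4).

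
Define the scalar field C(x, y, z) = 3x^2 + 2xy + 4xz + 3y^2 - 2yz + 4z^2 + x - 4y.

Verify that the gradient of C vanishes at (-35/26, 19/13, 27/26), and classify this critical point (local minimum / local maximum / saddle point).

local minimum

∇C = (6x + 2y + 4z + 1, 2x + 6y - 2z - 4, 4x - 2y + 8z); substituting (-35/26, 19/13, 27/26) gives ∇C = (0, 0, 0), so (-35/26, 19/13, 27/26) is indeed a critical point.
The Hessian is constant: H = [[6, 2, 4], [2, 6, -2], [4, -2, 8]].
Leading principal minors: Δ₁ = 6, Δ₂ = 32, Δ₃ = 104.
All leading minors are positive, so H is positive definite: a local minimum.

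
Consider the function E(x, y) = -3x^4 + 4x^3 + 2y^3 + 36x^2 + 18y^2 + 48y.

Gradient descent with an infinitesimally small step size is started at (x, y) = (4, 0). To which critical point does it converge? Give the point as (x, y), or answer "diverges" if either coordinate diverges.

diverges

E is separable, so gradient descent decouples: x follows -∂E/∂x, y follows -∂E/∂y.
∂E/∂x = -12x(x - 3)(x + 2); at x=4 this is -288, so x increases.
∂E/∂y = 6(y + 2)(y + 4); at y=0 this is 48, so y decreases.
The x-coordinate has no critical point in that direction and runs off to infinity.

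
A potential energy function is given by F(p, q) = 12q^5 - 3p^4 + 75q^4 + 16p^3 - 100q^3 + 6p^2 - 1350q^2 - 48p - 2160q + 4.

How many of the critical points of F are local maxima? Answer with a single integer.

F separates as a function of p plus a function of q, so ∇F=0 decouples.
∂F/∂p = -12(p - 4)(p - 1)(p + 1) = 0 at p ∈ {-1, 1, 4}; ∂F/∂q = 60(q - 3)(q + 1)(q + 3)(q + 4) = 0 at q ∈ {-4, -3, -1, 3}.
The Hessian is diagonal: diag(F_pp, F_qq). Second derivatives: F_pp(-1)=-120, F_pp(1)=72, F_pp(4)=-180; F_qq(-4)=-1260, F_qq(-3)=720, F_qq(-1)=-1440, F_qq(3)=10080.
Local maxima occur where both diagonal entries negative: (-1, -4), (-1, -1), (4, -4), (4, -1). Count: 4.

4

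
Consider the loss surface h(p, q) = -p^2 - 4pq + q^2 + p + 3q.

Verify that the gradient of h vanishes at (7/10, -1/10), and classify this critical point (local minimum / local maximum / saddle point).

∇h = (-2p - 4q + 1, -4p + 2q + 3); substituting (7/10, -1/10) gives ∇h = (0, 0), so (7/10, -1/10) is indeed a critical point.
The Hessian of h is constant: H = [[-2, -4], [-4, 2]].
det(H) = (-2)·2 − (-4)² = -20.
Since det(H) < 0, H is indefinite and the critical point is a saddle point.

saddle point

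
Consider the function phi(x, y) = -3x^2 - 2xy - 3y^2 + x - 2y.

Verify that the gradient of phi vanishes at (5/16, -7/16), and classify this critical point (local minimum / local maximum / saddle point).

∇phi = (-6x - 2y + 1, -2x - 6y - 2); substituting (5/16, -7/16) gives ∇phi = (0, 0), so (5/16, -7/16) is indeed a critical point.
The Hessian of phi is constant: H = [[-6, -2], [-2, -6]].
det(H) = (-6)·(-6) − (-2)² = 32.
det(H) > 0 and tr(H) = -12 < 0, so H is negative definite and the point is a local maximum.

local maximum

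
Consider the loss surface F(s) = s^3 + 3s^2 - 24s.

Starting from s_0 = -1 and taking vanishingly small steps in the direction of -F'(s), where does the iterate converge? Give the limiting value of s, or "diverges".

F'(s) = 3(s - 2)(s + 4), so F'(-1) = -27.
Gradient descent moves in the -F' direction, i.e. s is increasing.
The nearest critical point in that direction is s = 2, where F'' = 18 > 0 (a local minimum). The iterate converges there.

2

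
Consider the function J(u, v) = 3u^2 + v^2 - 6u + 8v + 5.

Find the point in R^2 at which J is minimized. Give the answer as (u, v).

J(u,v) separates as P(u) + Q(v) + 5, so its minimum is min P + min Q + 5.
P'(u) = 6u - 6 vanishes at u ∈ {1}; Q'(v) = 2v + 8 vanishes at v ∈ {-4}.
Local minima of P (where P''>0): P(1)=-3. Local minima of Q: Q(-4)=-16.
So the global minimum of J is P(1) + Q(-4) + 5 = -3 − 16 + 5 = -14, attained at (1, -4).

(1, -4)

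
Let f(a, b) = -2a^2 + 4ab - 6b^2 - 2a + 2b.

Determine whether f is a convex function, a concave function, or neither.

concave

f is quadratic, so its Hessian is the constant matrix H = [[-4, 4], [4, -12]].
det(H) = 32, tr(H) = -16.
det(H) > 0 and tr(H) < 0, so H is negative definite everywhere: concave.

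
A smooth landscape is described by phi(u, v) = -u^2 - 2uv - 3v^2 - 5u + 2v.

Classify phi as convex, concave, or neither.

concave

phi is quadratic, so its Hessian is the constant matrix H = [[-2, -2], [-2, -6]].
det(H) = 8, tr(H) = -8.
det(H) > 0 and tr(H) < 0, so H is negative definite everywhere: concave.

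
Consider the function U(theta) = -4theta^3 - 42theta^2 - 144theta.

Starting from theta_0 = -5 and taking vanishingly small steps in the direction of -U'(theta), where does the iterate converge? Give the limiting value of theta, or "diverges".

U'(theta) = -12(theta + 3)(theta + 4), so U'(-5) = -24.
Gradient descent moves in the -U' direction, i.e. theta is increasing.
The nearest critical point in that direction is theta = -4, where U'' = 12 > 0 (a local minimum). The iterate converges there.

-4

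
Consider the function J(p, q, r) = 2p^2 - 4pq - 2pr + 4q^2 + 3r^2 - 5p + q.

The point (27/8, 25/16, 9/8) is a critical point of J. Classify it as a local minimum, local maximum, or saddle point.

The Hessian is constant: H = [[4, -4, -2], [-4, 8, 0], [-2, 0, 6]].
Leading principal minors: Δ₁ = 4, Δ₂ = 16, Δ₃ = 64.
All leading minors are positive, so H is positive definite: a local minimum.

local minimum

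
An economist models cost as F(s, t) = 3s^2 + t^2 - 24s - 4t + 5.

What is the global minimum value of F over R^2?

F(s,t) separates as P(s) + Q(t) + 5, so its minimum is min P + min Q + 5.
P'(s) = 6s - 24 vanishes at s ∈ {4}; Q'(t) = 2(t - 2) vanishes at t ∈ {2}.
Local minima of P (where P''>0): P(4)=-48. Local minima of Q: Q(2)=-4.
So the global minimum of F is P(4) + Q(2) + 5 = -48 − 4 + 5 = -47, attained at (4, 2).

-47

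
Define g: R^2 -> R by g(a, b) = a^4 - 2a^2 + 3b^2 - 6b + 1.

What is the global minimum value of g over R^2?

-3

g(a,b) separates as P(a) + Q(b) + 1, so its minimum is min P + min Q + 1.
P'(a) = 4a(a - 1)(a + 1) vanishes at a ∈ {-1, 0, 1}; Q'(b) = 6b - 6 vanishes at b ∈ {1}.
Local minima of P (where P''>0): P(-1)=-1, P(1)=-1. Local minima of Q: Q(1)=-3.
So the global minimum of g is P(-1) + Q(1) + 1 = -1 − 3 + 1 = -3, attained at (-1, 1).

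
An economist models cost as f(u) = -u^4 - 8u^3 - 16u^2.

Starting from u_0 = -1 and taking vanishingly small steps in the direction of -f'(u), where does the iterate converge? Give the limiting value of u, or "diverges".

-2

f'(u) = -4u(u + 2)(u + 4), so f'(-1) = 12.
Gradient descent moves in the -f' direction, i.e. u is decreasing.
The nearest critical point in that direction is u = -2, where f'' = 16 > 0 (a local minimum). The iterate converges there.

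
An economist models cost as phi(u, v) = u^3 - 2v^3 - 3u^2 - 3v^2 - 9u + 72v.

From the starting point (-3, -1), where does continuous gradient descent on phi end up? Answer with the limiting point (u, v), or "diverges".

diverges

phi is separable, so gradient descent decouples: u follows -∂phi/∂u, v follows -∂phi/∂v.
∂phi/∂u = 3(u - 3)(u + 1); at u=-3 this is 36, so u decreases.
∂phi/∂v = -6(v - 3)(v + 4); at v=-1 this is 72, so v decreases.
The u-coordinate has no critical point in that direction and runs off to infinity.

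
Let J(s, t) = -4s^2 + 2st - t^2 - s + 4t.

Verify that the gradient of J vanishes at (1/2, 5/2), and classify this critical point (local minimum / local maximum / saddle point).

local maximum

∇J = (-8s + 2t - 1, 2s - 2t + 4); substituting (1/2, 5/2) gives ∇J = (0, 0), so (1/2, 5/2) is indeed a critical point.
The Hessian of J is constant: H = [[-8, 2], [2, -2]].
det(H) = (-8)·(-2) − 2² = 12.
det(H) > 0 and tr(H) = -10 < 0, so H is negative definite and the point is a local maximum.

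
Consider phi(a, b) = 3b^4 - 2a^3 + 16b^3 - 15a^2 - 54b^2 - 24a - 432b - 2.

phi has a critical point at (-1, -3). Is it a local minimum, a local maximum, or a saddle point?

local maximum

The mixed partial ∂²phi/∂a∂b is 0, so the Hessian at any point is diag(phi_aa, phi_bb) = diag(-6(2a + 5), 12(3b^2 + 8b - 9)).
At (-1, -3): H = diag(-18, -72).
Both eigenvalues are negative, so H is negative definite: a local maximum.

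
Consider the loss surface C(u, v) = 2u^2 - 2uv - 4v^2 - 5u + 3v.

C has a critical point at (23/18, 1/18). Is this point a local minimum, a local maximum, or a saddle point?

The Hessian of C is constant: H = [[4, -2], [-2, -8]].
det(H) = 4·(-8) − (-2)² = -36.
Since det(H) < 0, H is indefinite and the critical point is a saddle point.

saddle point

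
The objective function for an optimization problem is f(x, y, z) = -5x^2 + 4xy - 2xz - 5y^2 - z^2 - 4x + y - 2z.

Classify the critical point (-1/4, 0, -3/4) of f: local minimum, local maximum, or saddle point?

The Hessian is constant: H = [[-10, 4, -2], [4, -10, 0], [-2, 0, -2]].
Leading principal minors: Δ₁ = -10, Δ₂ = 84, Δ₃ = -128.
The minors alternate sign starting negative (−, +, −), so H is negative definite: a local maximum.

local maximum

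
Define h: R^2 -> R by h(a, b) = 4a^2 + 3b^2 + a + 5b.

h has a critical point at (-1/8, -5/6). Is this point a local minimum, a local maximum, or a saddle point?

The Hessian of h is constant: H = [[8, 0], [0, 6]].
det(H) = 8·6 − 0² = 48.
det(H) > 0 and tr(H) = 14 > 0, so H is positive definite and the point is a local minimum.

local minimum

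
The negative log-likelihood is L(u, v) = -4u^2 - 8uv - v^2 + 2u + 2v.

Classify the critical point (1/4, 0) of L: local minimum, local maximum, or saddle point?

saddle point

The Hessian of L is constant: H = [[-8, -8], [-8, -2]].
det(H) = (-8)·(-2) − (-8)² = -48.
Since det(H) < 0, H is indefinite and the critical point is a saddle point.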